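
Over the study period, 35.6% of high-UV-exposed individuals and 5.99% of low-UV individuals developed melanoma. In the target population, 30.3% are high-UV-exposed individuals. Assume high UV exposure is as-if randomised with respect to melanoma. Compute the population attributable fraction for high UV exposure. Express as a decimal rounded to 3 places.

p₁ = 0.356, p₀ = 0.0599.
Overall risk P(Y=1) = π·p₁ + (1−π)·p₀ = 0.303×0.356 + 0.697×0.0599 = 0.14962.
Under exogeneity, PAF = [P(Y=1) − p₀] / P(Y=1).
PAF = (0.14962 − 0.0599) / 0.14962 ≈ 0.5996

PAF ≈ 0.600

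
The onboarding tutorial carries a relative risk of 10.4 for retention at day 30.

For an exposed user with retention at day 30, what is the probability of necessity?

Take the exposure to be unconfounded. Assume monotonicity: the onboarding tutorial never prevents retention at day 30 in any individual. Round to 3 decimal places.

Under exogeneity and monotonicity, PN = (RR − 1) / RR = 1 − 1/RR.
PN = (10.4 − 1) / 10.4 = 9.4 / 10.4 ≈ 0.9038

PN ≈ 0.904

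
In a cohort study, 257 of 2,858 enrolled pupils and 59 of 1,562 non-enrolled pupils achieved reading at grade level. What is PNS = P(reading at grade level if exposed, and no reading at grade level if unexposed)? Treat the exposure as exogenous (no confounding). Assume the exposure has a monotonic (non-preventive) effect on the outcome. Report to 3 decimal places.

p₁ = P(outcome | exposed) = 257/2858 = 0.089923
p₀ = P(outcome | unexposed) = 59/1562 = 0.037772
Under exogeneity and monotonicity, PNS = p₁ − p₀.
PNS = 0.089923 − 0.037772 = 0.052151

PNS ≈ 0.052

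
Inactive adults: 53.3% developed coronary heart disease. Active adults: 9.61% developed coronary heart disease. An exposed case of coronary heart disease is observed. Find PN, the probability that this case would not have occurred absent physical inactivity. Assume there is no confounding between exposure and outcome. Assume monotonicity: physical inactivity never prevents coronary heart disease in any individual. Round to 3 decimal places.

PN ≈ 0.820

p₁ = 0.533, p₀ = 0.0961.
Under exogeneity and monotonicity, PN = (p₁ − p₀) / p₁.
PN = (0.533 − 0.0961) / 0.533 = 0.4369 / 0.533 ≈ 0.8197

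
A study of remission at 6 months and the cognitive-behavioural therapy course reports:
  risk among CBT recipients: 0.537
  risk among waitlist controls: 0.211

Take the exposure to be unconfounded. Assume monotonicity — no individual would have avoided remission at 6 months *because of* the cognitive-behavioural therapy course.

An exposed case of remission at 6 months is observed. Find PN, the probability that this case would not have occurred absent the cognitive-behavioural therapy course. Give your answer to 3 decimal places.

PN ≈ 0.607

Let p₁ = 0.537, p₀ = 0.211.
Under exogeneity and monotonicity, PN = (p₁ − p₀) / p₁.
PN = (0.537 − 0.211) / 0.537 = 0.326 / 0.537 ≈ 0.6071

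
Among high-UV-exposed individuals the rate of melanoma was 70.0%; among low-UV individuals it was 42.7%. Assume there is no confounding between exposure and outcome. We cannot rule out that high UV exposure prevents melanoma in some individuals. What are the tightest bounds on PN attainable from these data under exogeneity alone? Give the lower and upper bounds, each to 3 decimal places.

0.390 ≤ PN ≤ 0.819

p₁ = 0.7, p₀ = 0.427.
Under exogeneity alone the bounds on PN are max{0,(p₁−p₀)/p₁} ≤ PN ≤ min{1,(1−p₀)/p₁}.
  lower = (p₁ − p₀)/p₁ = 0.273 / 0.7 ≈ 0.3900
  upper = min{1, (1 − p₀)/p₁} = 0.573 / 0.7 ≈ 0.8186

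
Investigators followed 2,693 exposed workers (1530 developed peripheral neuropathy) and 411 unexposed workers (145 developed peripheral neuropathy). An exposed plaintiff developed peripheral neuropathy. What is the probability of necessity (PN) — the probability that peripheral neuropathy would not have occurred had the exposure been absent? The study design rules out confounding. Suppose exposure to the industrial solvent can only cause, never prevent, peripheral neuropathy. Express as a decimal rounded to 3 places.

PN ≈ 0.379

p₁ = P(outcome | exposed) = 1530/2693 = 0.56814
p₀ = P(outcome | unexposed) = 145/411 = 0.3528
Under exogeneity and monotonicity, PN = (p₁ − p₀) / p₁.
PN = (0.56814 − 0.3528) / 0.56814 = 0.21534 / 0.56814 ≈ 0.3790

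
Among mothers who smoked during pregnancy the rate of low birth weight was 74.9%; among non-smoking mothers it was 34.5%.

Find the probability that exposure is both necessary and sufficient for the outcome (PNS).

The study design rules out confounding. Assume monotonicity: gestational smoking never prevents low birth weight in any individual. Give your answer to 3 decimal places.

PNS ≈ 0.404

p₁ = 0.749, p₀ = 0.345.
Under exogeneity and monotonicity, PNS = p₁ − p₀.
PNS = 0.749 − 0.345 = 0.404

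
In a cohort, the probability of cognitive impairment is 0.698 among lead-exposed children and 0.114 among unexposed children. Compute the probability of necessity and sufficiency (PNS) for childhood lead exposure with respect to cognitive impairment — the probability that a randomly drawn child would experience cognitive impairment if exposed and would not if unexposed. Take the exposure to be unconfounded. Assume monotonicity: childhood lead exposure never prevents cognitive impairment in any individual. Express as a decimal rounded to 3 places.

Let p₁ = 0.698, p₀ = 0.114.
Under exogeneity and monotonicity, PNS = p₁ − p₀.
PNS = 0.698 − 0.114 = 0.584

PNS ≈ 0.584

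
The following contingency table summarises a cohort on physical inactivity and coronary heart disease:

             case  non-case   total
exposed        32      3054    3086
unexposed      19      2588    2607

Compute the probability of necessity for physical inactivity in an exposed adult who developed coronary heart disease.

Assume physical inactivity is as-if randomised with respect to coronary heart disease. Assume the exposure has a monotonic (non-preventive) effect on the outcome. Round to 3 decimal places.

p₁ = P(outcome | exposed) = 32/3086 = 0.010369
p₀ = P(outcome | unexposed) = 19/2607 = 0.0072881
Under exogeneity and monotonicity, PN = (p₁ − p₀) / p₁.
PN = (0.010369 − 0.0072881) / 0.010369 = 0.0030813 / 0.010369 ≈ 0.2972

PN ≈ 0.297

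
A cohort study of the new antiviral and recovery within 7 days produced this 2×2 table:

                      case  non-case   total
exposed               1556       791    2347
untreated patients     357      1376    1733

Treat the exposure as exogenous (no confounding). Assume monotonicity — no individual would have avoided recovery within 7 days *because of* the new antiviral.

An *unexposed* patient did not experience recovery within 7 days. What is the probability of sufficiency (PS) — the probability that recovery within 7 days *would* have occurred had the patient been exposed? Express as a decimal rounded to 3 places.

PS ≈ 0.576

p₁ = P(outcome | exposed) = 1556/2347 = 0.66297
p₀ = P(outcome | unexposed) = 357/1733 = 0.206
Under exogeneity and monotonicity, PS = (p₁ − p₀) / (1 − p₀).
PS = (0.66297 − 0.206) / (1 − 0.206) = 0.45697 / 0.794 ≈ 0.5755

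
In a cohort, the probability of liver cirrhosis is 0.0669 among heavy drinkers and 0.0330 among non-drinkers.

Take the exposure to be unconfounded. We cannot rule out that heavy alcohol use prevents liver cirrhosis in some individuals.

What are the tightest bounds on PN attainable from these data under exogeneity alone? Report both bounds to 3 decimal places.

0.507 ≤ PN ≤ 1.000

Let p₁ = 0.0669, p₀ = 0.033.
Under exogeneity alone the bounds on PN are max{0,(p₁−p₀)/p₁} ≤ PN ≤ min{1,(1−p₀)/p₁}.
  lower = (p₁ − p₀)/p₁ = 0.0339 / 0.0669 ≈ 0.5067
  upper = min{1, (1 − p₀)/p₁} = 0.967 / 0.0669 ≈ 14.4544 → capped at 1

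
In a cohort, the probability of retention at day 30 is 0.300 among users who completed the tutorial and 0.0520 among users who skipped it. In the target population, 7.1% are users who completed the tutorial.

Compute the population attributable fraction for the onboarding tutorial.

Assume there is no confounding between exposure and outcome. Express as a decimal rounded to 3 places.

PAF ≈ 0.253

Let p₁ = 0.3, p₀ = 0.052.
Overall risk P(Y=1) = π·p₁ + (1−π)·p₀ = 0.071×0.3 + 0.929×0.052 = 0.069608.
Under exogeneity, PAF = [P(Y=1) − p₀] / P(Y=1).
PAF = (0.069608 − 0.052) / 0.069608 ≈ 0.2530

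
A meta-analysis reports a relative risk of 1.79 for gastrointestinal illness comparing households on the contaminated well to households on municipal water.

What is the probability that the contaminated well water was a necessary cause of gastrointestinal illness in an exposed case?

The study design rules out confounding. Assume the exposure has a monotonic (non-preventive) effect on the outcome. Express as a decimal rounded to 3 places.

Under exogeneity and monotonicity, PN = (RR − 1) / RR = 1 − 1/RR.
PN = (1.79 − 1) / 1.79 = 0.79 / 1.79 ≈ 0.4413

PN ≈ 0.441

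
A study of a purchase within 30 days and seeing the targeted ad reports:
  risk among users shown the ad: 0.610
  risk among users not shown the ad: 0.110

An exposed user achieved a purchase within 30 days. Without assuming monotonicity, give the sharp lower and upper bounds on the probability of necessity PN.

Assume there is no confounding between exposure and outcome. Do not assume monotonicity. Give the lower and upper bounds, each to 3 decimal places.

0.820 ≤ PN ≤ 1.000

Let p₁ = 0.61, p₀ = 0.11.
Under exogeneity alone the bounds on PN are max{0,(p₁−p₀)/p₁} ≤ PN ≤ min{1,(1−p₀)/p₁}.
  lower = (p₁ − p₀)/p₁ = 0.5 / 0.61 ≈ 0.8197
  upper = min{1, (1 − p₀)/p₁} = 0.89 / 0.61 ≈ 1.4590 → capped at 1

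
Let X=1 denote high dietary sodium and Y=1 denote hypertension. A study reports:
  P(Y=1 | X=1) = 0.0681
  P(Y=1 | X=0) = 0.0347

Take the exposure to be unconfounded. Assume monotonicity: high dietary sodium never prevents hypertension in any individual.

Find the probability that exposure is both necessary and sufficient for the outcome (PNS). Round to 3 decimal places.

PNS ≈ 0.033

Let p₁ = 0.0681, p₀ = 0.0347.
Under exogeneity and monotonicity, PNS = p₁ − p₀.
PNS = 0.0681 − 0.0347 = 0.0334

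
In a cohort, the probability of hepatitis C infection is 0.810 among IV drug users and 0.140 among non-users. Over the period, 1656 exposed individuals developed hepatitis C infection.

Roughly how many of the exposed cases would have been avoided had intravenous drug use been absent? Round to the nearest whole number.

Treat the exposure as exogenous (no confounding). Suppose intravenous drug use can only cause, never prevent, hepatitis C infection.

about 1370 cases

Let p₁ = 0.81, p₀ = 0.14.
PN = (p₁ − p₀)/p₁ = (0.81 − 0.14) / 0.81 ≈ 0.82716.
Attributable cases ≈ PN × (exposed cases) = 0.82716 × 1656 ≈ 1369.78.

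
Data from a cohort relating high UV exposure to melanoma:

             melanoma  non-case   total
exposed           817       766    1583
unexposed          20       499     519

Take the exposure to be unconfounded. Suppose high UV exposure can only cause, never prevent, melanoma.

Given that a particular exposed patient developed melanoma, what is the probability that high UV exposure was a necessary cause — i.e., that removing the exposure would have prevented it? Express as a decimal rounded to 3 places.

p₁ = P(outcome | exposed) = 817/1583 = 0.51611
p₀ = P(outcome | unexposed) = 20/519 = 0.038536
Under exogeneity and monotonicity, PN = (p₁ − p₀)/p₁.
PN = (0.51611 − 0.038536) / 0.51611 ≈ 0.9253

PN ≈ 0.925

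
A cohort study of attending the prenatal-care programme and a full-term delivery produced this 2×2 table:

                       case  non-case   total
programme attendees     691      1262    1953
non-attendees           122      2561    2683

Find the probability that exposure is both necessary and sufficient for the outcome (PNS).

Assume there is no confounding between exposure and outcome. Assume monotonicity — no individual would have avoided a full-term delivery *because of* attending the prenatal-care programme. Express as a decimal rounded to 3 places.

p₁ = P(outcome | exposed) = 691/1953 = 0.35381
p₀ = P(outcome | unexposed) = 122/2683 = 0.045471
Under exogeneity and monotonicity, PNS = p₁ − p₀.
PNS = 0.35381 − 0.045471 = 0.30834

PNS ≈ 0.308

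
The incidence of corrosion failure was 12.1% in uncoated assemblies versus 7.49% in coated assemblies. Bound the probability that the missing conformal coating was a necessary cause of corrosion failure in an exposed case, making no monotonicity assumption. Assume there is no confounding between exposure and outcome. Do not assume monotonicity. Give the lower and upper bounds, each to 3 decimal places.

0.381 ≤ PN ≤ 1.000

p₁ = 0.121, p₀ = 0.0749.
Under exogeneity alone the bounds on PN are max{0,(p₁−p₀)/p₁} ≤ PN ≤ min{1,(1−p₀)/p₁}.
  lower = (p₁ − p₀)/p₁ = 0.0461 / 0.121 ≈ 0.3810
  upper = min{1, (1 − p₀)/p₁} = 0.9251 / 0.121 ≈ 7.6455 → capped at 1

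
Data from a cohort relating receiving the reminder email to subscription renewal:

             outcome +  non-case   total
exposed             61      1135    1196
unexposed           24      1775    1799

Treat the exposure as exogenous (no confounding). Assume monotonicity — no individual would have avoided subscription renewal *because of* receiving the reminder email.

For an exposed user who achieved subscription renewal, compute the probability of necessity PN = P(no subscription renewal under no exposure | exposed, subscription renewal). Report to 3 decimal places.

p₁ = P(outcome | exposed) = 61/1196 = 0.051003
p₀ = P(outcome | unexposed) = 24/1799 = 0.013341
Under exogeneity and monotonicity, PN = (p₁ − p₀)/p₁.
PN = (0.051003 − 0.013341) / 0.051003 ≈ 0.7384

PN ≈ 0.738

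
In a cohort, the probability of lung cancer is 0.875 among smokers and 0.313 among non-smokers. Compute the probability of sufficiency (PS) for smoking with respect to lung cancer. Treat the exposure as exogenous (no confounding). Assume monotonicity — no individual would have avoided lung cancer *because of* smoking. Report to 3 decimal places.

Let p₁ = 0.875, p₀ = 0.313.
Under exogeneity and monotonicity, PS = (p₁ − p₀) / (1 − p₀).
PS = (0.875 − 0.313) / (1 − 0.313) = 0.562 / 0.687 ≈ 0.8180

PS ≈ 0.818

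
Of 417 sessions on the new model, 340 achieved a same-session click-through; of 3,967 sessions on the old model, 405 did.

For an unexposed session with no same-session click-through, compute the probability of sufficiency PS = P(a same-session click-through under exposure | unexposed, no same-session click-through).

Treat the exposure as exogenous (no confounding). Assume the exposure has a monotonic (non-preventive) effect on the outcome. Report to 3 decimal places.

PS ≈ 0.794

p₁ = P(outcome | exposed) = 340/417 = 0.81535
p₀ = P(outcome | unexposed) = 405/3967 = 0.10209
Under exogeneity and monotonicity, PS = (p₁ − p₀) / (1 − p₀).
PS = (0.81535 − 0.10209) / (1 − 0.10209) = 0.71326 / 0.89791 ≈ 0.7944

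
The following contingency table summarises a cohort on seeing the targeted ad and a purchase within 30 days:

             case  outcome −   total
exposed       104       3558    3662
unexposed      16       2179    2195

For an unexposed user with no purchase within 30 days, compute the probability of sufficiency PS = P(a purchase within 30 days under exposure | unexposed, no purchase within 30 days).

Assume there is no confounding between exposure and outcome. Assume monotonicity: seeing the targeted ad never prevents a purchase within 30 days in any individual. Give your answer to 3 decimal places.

p₁ = P(outcome | exposed) = 104/3662 = 0.0284
p₀ = P(outcome | unexposed) = 16/2195 = 0.0072893
Under exogeneity and monotonicity, PS = (p₁ − p₀)/(1 − p₀).
PS = (0.0284 − 0.0072893) / 0.99271 ≈ 0.0213

PS ≈ 0.021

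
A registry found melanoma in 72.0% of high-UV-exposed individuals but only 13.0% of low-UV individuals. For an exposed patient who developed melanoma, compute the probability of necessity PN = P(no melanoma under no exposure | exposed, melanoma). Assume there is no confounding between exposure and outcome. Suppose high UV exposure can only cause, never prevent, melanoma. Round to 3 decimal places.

PN ≈ 0.819

p₁ = 0.72, p₀ = 0.13.
Under exogeneity and monotonicity, PN = (p₁ − p₀) / p₁.
PN = (0.72 − 0.13) / 0.72 = 0.59 / 0.72 ≈ 0.8194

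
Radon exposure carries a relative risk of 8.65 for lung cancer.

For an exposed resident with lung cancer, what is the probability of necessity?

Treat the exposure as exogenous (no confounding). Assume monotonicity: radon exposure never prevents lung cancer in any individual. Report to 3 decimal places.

Under exogeneity and monotonicity, PN = (RR − 1) / RR = 1 − 1/RR.
PN = (8.65 − 1) / 8.65 = 7.65 / 8.65 ≈ 0.8844

PN ≈ 0.884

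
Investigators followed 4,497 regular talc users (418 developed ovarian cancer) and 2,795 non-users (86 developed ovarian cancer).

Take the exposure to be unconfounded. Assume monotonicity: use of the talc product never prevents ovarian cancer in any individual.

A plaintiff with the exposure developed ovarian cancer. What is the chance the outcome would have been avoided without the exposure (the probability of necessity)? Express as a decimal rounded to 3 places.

p₁ = P(outcome | exposed) = 418/4497 = 0.092951
p₀ = P(outcome | unexposed) = 86/2795 = 0.030769
Under exogeneity and monotonicity, PN = (p₁ − p₀) / p₁.
PN = (0.092951 − 0.030769) / 0.092951 = 0.062182 / 0.092951 ≈ 0.6690

PN ≈ 0.669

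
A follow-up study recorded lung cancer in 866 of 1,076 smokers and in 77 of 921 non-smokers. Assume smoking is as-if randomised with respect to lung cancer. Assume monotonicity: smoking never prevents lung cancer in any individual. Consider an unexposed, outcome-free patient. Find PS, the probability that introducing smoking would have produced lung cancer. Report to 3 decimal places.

PS ≈ 0.787

p₁ = P(outcome | exposed) = 866/1076 = 0.80483
p₀ = P(outcome | unexposed) = 77/921 = 0.083605
Under exogeneity and monotonicity, PS = (p₁ − p₀) / (1 − p₀).
PS = (0.80483 − 0.083605) / (1 − 0.083605) = 0.72123 / 0.9164 ≈ 0.7870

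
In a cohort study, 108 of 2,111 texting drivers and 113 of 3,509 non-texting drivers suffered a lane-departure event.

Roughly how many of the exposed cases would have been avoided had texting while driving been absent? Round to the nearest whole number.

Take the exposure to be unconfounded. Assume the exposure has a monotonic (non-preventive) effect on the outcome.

about 40 cases

p₁ = P(outcome | exposed) = 108/2111 = 0.051161
p₀ = P(outcome | unexposed) = 113/3509 = 0.032203
PN = (p₁ − p₀)/p₁ = (0.051161 − 0.032203) / 0.051161 ≈ 0.37055.
Attributable cases ≈ PN × (exposed cases) = 0.37055 × 108 ≈ 40.02.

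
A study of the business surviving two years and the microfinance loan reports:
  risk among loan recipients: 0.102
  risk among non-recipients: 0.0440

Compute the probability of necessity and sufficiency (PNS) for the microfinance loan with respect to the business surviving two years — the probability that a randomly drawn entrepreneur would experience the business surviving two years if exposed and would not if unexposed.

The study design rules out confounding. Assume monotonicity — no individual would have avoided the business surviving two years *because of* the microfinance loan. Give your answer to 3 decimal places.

Let p₁ = 0.102, p₀ = 0.044.
Under exogeneity and monotonicity, PNS = p₁ − p₀.
PNS = 0.102 − 0.044 = 0.058

PNS ≈ 0.058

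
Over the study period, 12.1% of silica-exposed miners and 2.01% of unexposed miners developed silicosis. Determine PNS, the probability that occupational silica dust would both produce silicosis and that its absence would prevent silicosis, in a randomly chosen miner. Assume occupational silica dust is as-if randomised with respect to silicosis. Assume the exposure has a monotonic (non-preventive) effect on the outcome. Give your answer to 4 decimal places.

PNS ≈ 0.1009

p₁ = 0.121, p₀ = 0.0201.
Under exogeneity and monotonicity, PNS = p₁ − p₀.
PNS = 0.121 − 0.0201 = 0.1009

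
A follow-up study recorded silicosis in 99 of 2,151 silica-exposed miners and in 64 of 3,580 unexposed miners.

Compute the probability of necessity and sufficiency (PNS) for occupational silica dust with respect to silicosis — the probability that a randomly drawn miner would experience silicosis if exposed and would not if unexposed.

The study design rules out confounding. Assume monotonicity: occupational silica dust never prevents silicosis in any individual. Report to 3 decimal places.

p₁ = P(outcome | exposed) = 99/2151 = 0.046025
p₀ = P(outcome | unexposed) = 64/3580 = 0.017877
Under exogeneity and monotonicity, PNS = p₁ − p₀.
PNS = 0.046025 − 0.017877 = 0.028148

PNS ≈ 0.028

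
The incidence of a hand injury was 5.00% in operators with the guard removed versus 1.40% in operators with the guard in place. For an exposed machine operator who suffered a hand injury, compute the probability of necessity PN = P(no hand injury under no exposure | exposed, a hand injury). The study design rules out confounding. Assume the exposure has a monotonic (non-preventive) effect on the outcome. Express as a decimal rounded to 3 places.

p₁ = 0.05, p₀ = 0.014.
Under exogeneity and monotonicity, PN = (p₁ − p₀) / p₁.
PN = (0.05 − 0.014) / 0.05 = 0.036 / 0.05 ≈ 0.7200

PN ≈ 0.720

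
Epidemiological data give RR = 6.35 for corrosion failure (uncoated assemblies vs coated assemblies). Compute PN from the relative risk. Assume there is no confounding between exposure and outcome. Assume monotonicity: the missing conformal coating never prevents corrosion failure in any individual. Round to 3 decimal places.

PN ≈ 0.843

Under exogeneity and monotonicity, PN = (RR − 1) / RR = 1 − 1/RR.
PN = (6.35 − 1) / 6.35 = 5.35 / 6.35 ≈ 0.8425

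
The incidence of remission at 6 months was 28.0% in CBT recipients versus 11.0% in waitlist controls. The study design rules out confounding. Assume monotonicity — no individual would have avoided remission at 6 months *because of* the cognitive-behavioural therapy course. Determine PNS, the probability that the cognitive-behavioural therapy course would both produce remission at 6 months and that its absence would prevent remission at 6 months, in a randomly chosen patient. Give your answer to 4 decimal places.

PNS ≈ 0.1700

p₁ = 0.28, p₀ = 0.11.
Under exogeneity and monotonicity, PNS = p₁ − p₀.
PNS = 0.28 − 0.11 = 0.17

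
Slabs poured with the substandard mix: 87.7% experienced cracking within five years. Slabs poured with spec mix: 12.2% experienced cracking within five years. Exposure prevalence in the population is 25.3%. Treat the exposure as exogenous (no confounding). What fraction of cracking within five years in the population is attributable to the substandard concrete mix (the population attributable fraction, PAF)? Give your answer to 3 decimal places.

PAF ≈ 0.610

p₁ = 0.877, p₀ = 0.122.
Overall risk P(Y=1) = π·p₁ + (1−π)·p₀ = 0.253×0.877 + 0.747×0.122 = 0.31301.
Under exogeneity, PAF = [P(Y=1) − p₀] / P(Y=1).
PAF = (0.31301 − 0.122) / 0.31301 ≈ 0.6102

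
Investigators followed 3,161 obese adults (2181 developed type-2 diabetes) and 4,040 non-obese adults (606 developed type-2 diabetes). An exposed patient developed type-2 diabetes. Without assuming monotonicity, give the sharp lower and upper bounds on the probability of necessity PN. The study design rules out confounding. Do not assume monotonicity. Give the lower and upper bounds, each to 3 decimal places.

p₁ = P(outcome | exposed) = 2181/3161 = 0.68997
p₀ = P(outcome | unexposed) = 606/4040 = 0.15
Under exogeneity alone the bounds on PN are max{0,(p₁−p₀)/p₁} ≤ PN ≤ min{1,(1−p₀)/p₁}.
  lower = (p₁ − p₀)/p₁ = 0.53997 / 0.68997 ≈ 0.7826
  upper = min{1, (1 − p₀)/p₁} = 0.85 / 0.68997 ≈ 1.2319 → capped at 1

0.783 ≤ PN ≤ 1.000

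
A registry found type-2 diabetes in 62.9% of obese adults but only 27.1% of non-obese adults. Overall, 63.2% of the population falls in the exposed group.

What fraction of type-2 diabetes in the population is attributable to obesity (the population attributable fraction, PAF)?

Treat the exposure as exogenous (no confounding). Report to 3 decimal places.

p₁ = 0.629, p₀ = 0.271.
Overall risk P(Y=1) = π·p₁ + (1−π)·p₀ = 0.632×0.629 + 0.368×0.271 = 0.49726.
Under exogeneity, PAF = [P(Y=1) − p₀] / P(Y=1).
PAF = (0.49726 − 0.271) / 0.49726 ≈ 0.4550

PAF ≈ 0.455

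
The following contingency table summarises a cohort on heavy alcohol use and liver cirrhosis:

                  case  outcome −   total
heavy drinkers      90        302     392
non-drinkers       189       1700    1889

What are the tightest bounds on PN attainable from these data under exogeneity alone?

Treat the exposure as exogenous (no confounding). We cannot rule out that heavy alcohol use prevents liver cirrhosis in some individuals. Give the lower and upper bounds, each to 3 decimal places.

p₁ = P(outcome | exposed) = 90/392 = 0.22959
p₀ = P(outcome | unexposed) = 189/1889 = 0.10005
Under exogeneity alone the bounds on PN are max{0,(p₁−p₀)/p₁} ≤ PN ≤ min{1,(1−p₀)/p₁}.
  lower = (p₁ − p₀)/p₁ = 0.12954 / 0.22959 ≈ 0.5642
  upper = min{1, (1 − p₀)/p₁} = 0.89995 / 0.22959 ≈ 3.9198 → capped at 1

0.564 ≤ PN ≤ 1.000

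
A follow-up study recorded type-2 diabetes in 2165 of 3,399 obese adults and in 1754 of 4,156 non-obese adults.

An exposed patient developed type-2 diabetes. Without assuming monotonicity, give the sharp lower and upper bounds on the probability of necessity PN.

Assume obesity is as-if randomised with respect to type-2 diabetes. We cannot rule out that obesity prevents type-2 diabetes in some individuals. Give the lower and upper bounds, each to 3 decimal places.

0.337 ≤ PN ≤ 0.907

p₁ = P(outcome | exposed) = 2165/3399 = 0.63695
p₀ = P(outcome | unexposed) = 1754/4156 = 0.42204
Under exogeneity alone the bounds on PN are max{0,(p₁−p₀)/p₁} ≤ PN ≤ min{1,(1−p₀)/p₁}.
  lower = (p₁ − p₀)/p₁ = 0.21491 / 0.63695 ≈ 0.3374
  upper = min{1, (1 − p₀)/p₁} = 0.57796 / 0.63695 ≈ 0.9074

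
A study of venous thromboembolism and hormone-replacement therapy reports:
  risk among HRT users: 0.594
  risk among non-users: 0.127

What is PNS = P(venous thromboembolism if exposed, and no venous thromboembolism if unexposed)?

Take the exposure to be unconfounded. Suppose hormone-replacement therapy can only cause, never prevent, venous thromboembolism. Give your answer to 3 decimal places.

PNS ≈ 0.467

Let p₁ = 0.594, p₀ = 0.127.
Under exogeneity and monotonicity, PNS = p₁ − p₀.
PNS = 0.594 − 0.127 = 0.467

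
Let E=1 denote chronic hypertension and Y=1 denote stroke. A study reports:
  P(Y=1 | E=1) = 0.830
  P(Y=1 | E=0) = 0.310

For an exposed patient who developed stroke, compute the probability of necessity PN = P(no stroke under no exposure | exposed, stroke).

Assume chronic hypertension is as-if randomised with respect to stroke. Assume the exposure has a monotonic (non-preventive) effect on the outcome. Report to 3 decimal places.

PN ≈ 0.627

Let p₁ = 0.83, p₀ = 0.31.
Under exogeneity and monotonicity, PN = (p₁ − p₀) / p₁.
PN = (0.83 − 0.31) / 0.83 = 0.52 / 0.83 ≈ 0.6265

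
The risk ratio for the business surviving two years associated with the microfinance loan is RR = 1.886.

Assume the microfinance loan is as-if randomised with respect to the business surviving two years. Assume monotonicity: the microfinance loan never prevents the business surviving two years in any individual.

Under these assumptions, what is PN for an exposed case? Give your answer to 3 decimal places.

Under exogeneity and monotonicity, PN = (RR − 1) / RR = 1 − 1/RR.
PN = (1.886 − 1) / 1.886 = 0.886 / 1.886 ≈ 0.4698

PN ≈ 0.470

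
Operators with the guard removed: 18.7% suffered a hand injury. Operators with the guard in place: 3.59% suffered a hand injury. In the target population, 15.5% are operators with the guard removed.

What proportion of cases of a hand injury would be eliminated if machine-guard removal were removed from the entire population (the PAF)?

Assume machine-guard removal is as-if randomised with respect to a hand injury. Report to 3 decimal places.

p₁ = 0.187, p₀ = 0.0359.
Overall risk P(Y=1) = π·p₁ + (1−π)·p₀ = 0.155×0.187 + 0.845×0.0359 = 0.05932.
Under exogeneity, PAF = [P(Y=1) − p₀] / P(Y=1).
PAF = (0.05932 − 0.0359) / 0.05932 ≈ 0.3948

PAF ≈ 0.395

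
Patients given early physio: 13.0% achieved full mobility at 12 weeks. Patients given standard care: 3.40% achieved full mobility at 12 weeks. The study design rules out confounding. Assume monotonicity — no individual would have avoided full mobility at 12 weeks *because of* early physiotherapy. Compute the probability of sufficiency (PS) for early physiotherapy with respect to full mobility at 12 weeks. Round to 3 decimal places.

PS ≈ 0.099

p₁ = 0.13, p₀ = 0.034.
Under exogeneity and monotonicity, PS = (p₁ − p₀) / (1 − p₀).
PS = (0.13 − 0.034) / (1 − 0.034) = 0.096 / 0.966 ≈ 0.0994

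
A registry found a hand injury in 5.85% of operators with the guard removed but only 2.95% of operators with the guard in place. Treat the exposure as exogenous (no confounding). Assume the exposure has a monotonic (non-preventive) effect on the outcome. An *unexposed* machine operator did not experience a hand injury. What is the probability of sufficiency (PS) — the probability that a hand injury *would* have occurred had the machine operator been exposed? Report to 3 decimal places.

PS ≈ 0.030

p₁ = 0.0585, p₀ = 0.0295.
Under exogeneity and monotonicity, PS = (p₁ − p₀) / (1 − p₀).
PS = (0.0585 − 0.0295) / (1 − 0.0295) = 0.029 / 0.9705 ≈ 0.0299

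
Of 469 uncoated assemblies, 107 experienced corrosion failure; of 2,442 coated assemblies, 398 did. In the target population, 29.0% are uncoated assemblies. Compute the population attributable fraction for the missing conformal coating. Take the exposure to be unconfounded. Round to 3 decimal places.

p₁ = P(outcome | exposed) = 107/469 = 0.22814
p₀ = P(outcome | unexposed) = 398/2442 = 0.16298
Overall risk P(Y=1) = π·p₁ + (1−π)·p₀ = 0.29×0.22814 + 0.71×0.16298 = 0.18188.
Under exogeneity, PAF = [P(Y=1) − p₀] / P(Y=1).
PAF = (0.18188 − 0.16298) / 0.18188 ≈ 0.1039

PAF ≈ 0.104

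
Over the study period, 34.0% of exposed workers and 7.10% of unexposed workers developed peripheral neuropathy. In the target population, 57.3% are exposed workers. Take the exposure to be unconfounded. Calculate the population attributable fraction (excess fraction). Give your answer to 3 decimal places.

PAF ≈ 0.685

p₁ = 0.34, p₀ = 0.071.
Overall risk P(Y=1) = π·p₁ + (1−π)·p₀ = 0.573×0.34 + 0.427×0.071 = 0.22514.
Under exogeneity, PAF = [P(Y=1) − p₀] / P(Y=1).
PAF = (0.22514 − 0.071) / 0.22514 ≈ 0.6846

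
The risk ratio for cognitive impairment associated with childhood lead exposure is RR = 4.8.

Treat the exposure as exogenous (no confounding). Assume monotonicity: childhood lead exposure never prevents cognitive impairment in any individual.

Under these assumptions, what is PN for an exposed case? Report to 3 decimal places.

Under exogeneity and monotonicity, PN = (RR − 1) / RR = 1 − 1/RR.
PN = (4.8 − 1) / 4.8 = 3.8 / 4.8 ≈ 0.7917

PN ≈ 0.792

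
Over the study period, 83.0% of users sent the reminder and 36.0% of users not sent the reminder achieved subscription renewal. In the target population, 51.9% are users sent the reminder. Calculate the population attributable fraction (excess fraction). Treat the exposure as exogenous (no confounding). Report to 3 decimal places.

p₁ = 0.83, p₀ = 0.36.
Overall risk P(Y=1) = π·p₁ + (1−π)·p₀ = 0.519×0.83 + 0.481×0.36 = 0.60393.
Under exogeneity, PAF = [P(Y=1) − p₀] / P(Y=1).
PAF = (0.60393 − 0.36) / 0.60393 ≈ 0.4039

PAF ≈ 0.404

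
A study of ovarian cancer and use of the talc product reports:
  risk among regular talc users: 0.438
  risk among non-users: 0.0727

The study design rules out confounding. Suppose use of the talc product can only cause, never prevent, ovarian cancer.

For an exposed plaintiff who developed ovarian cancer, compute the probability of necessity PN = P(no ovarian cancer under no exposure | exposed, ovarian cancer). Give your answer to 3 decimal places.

PN ≈ 0.834

Let p₁ = 0.438, p₀ = 0.0727.
Under exogeneity and monotonicity, PN = (p₁ − p₀) / p₁.
PN = (0.438 − 0.0727) / 0.438 = 0.3653 / 0.438 ≈ 0.8340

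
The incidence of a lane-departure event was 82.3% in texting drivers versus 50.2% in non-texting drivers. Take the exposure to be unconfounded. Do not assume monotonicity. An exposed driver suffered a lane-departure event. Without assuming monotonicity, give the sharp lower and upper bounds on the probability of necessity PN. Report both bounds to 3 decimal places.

p₁ = 0.823, p₀ = 0.502.
Under exogeneity alone the bounds on PN are max{0,(p₁−p₀)/p₁} ≤ PN ≤ min{1,(1−p₀)/p₁}.
  lower = (p₁ − p₀)/p₁ = 0.321 / 0.823 ≈ 0.3900
  upper = min{1, (1 − p₀)/p₁} = 0.498 / 0.823 ≈ 0.6051

0.390 ≤ PN ≤ 0.605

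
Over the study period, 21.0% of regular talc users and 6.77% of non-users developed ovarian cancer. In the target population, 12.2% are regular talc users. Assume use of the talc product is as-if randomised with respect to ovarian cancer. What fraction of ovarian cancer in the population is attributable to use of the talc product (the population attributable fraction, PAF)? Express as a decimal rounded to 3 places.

p₁ = 0.21, p₀ = 0.0677.
Overall risk P(Y=1) = π·p₁ + (1−π)·p₀ = 0.122×0.21 + 0.878×0.0677 = 0.085061.
Under exogeneity, PAF = [P(Y=1) − p₀] / P(Y=1).
PAF = (0.085061 − 0.0677) / 0.085061 ≈ 0.2041

PAF ≈ 0.204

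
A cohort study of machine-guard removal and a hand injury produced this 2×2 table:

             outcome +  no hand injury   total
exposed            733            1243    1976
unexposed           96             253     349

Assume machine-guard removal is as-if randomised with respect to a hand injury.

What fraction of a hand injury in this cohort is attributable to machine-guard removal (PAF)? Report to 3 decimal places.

p₁ = P(outcome | exposed) = 733/1976 = 0.37095
p₀ = P(outcome | unexposed) = 96/349 = 0.27507
Exposure prevalence π = 1976/2325 = 0.84989; overall risk P(Y=1) = 0.35656.
Under exogeneity, PAF = [P(Y=1) − p₀]/P(Y=1).
PAF = (0.35656 − 0.27507) / 0.35656 ≈ 0.2285

PAF ≈ 0.229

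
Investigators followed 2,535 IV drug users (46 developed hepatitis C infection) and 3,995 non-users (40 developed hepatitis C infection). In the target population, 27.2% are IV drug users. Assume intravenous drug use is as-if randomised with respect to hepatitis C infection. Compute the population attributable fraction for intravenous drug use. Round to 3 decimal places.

PAF ≈ 0.181

p₁ = P(outcome | exposed) = 46/2535 = 0.018146
p₀ = P(outcome | unexposed) = 40/3995 = 0.010013
Overall risk P(Y=1) = π·p₁ + (1−π)·p₀ = 0.272×0.018146 + 0.728×0.010013 = 0.012225.
Under exogeneity, PAF = [P(Y=1) − p₀] / P(Y=1).
PAF = (0.012225 − 0.010013) / 0.012225 ≈ 0.1810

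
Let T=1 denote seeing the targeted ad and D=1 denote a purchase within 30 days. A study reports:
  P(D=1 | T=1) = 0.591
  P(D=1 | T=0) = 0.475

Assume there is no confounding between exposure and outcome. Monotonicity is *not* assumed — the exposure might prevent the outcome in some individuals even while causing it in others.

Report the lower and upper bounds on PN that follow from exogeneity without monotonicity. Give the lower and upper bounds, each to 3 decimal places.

Let p₁ = 0.591, p₀ = 0.475.
Under exogeneity alone the bounds on PN are max{0,(p₁−p₀)/p₁} ≤ PN ≤ min{1,(1−p₀)/p₁}.
  lower = (p₁ − p₀)/p₁ = 0.116 / 0.591 ≈ 0.1963
  upper = min{1, (1 − p₀)/p₁} = 0.525 / 0.591 ≈ 0.8883

0.196 ≤ PN ≤ 0.888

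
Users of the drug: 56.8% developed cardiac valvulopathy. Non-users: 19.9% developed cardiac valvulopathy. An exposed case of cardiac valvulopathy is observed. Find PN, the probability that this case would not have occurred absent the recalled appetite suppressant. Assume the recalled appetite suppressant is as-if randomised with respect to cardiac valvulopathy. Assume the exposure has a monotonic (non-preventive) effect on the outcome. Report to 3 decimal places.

PN ≈ 0.650

p₁ = 0.568, p₀ = 0.199.
Under exogeneity and monotonicity, PN = (p₁ − p₀) / p₁.
PN = (0.568 − 0.199) / 0.568 = 0.369 / 0.568 ≈ 0.6496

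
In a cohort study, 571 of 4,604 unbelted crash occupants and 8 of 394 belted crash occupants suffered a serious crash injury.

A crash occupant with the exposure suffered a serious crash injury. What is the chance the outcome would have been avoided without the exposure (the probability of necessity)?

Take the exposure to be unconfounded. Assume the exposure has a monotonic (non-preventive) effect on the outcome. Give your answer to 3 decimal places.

p₁ = P(outcome | exposed) = 571/4604 = 0.12402
p₀ = P(outcome | unexposed) = 8/394 = 0.020305
Under exogeneity and monotonicity, PN = (p₁ − p₀) / p₁.
PN = (0.12402 − 0.020305) / 0.12402 = 0.10372 / 0.12402 ≈ 0.8363

PN ≈ 0.836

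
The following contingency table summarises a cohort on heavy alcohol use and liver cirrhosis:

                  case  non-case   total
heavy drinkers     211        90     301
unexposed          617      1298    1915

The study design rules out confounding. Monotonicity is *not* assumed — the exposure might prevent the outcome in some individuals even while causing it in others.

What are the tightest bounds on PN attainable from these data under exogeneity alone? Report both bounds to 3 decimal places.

p₁ = P(outcome | exposed) = 211/301 = 0.701
p₀ = P(outcome | unexposed) = 617/1915 = 0.32219
Under exogeneity alone the bounds on PN are max{0,(p₁−p₀)/p₁} ≤ PN ≤ min{1,(1−p₀)/p₁}.
  lower = (p₁ − p₀)/p₁ = 0.3788 / 0.701 ≈ 0.5404
  upper = min{1, (1 − p₀)/p₁} = 0.67781 / 0.701 ≈ 0.9669

0.540 ≤ PN ≤ 0.967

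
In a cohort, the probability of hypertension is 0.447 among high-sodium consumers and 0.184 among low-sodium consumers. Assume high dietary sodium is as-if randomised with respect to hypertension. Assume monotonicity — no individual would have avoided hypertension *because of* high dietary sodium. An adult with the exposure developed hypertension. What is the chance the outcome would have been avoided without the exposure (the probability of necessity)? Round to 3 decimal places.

Let p₁ = 0.447, p₀ = 0.184.
Under exogeneity and monotonicity, PN = (p₁ − p₀) / p₁.
PN = (0.447 − 0.184) / 0.447 = 0.263 / 0.447 ≈ 0.5884

PN ≈ 0.588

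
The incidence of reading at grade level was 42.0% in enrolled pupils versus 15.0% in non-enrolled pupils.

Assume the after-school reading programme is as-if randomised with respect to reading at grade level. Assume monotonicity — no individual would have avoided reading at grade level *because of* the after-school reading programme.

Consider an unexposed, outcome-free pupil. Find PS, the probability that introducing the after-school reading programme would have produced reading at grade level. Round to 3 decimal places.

PS ≈ 0.318

p₁ = 0.42, p₀ = 0.15.
Under exogeneity and monotonicity, PS = (p₁ − p₀) / (1 − p₀).
PS = (0.42 − 0.15) / (1 − 0.15) = 0.27 / 0.85 ≈ 0.3176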